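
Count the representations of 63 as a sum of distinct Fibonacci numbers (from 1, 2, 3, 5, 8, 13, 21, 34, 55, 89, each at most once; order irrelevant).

8

Starting from the Zeckendorf form and repeatedly splitting a term F_k into F_{k−1} + F_{k−2} (when neither is already used) reaches every representation.
63 = 55+8 = 55+5+3 = 34+21+8 = 55+5+2+1 = 34+21+5+3 = … (3 more), for 8 in all.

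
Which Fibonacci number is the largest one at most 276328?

196418 ≤ 276328 < 317811, so the largest Fibonacci number not exceeding 276328 is 196418.

196418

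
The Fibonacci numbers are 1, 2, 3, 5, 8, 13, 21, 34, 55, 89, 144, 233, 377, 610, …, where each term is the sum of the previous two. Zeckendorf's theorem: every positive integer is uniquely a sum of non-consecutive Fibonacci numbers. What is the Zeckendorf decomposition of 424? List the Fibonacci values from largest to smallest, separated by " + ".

377 + 34 + 13

subtract 377 from 424: 47 remains
subtract 34 from 47: 13 remains
subtract 13 from 13: 0 remains
So 424 = 377 + 34 + 13, with no two terms consecutive in the sequence.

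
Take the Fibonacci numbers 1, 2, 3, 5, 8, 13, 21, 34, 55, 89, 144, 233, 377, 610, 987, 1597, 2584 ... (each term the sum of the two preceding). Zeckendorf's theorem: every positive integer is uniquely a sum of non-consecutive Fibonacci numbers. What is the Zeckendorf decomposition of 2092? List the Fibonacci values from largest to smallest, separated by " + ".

1597 + 377 + 89 + 21 + 8

Greedy algorithm:
take 1597 (≤ 2092); 2092 − 1597 = 495
take 377 (≤ 495); 495 − 377 = 118
take 89 (≤ 118); 118 − 89 = 29
take 21 (≤ 29); 29 − 21 = 8
take 8 (≤ 8); 8 − 8 = 0
So 2092 = 1597 + 377 + 89 + 21 + 8, with no two terms consecutive in the sequence.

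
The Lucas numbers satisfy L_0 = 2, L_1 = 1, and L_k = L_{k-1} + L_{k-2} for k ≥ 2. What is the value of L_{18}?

5778

Iterating the recurrence up to L_{11} = 199 and L_{10} = 123:
L_{12} = L_{11} + L_{10} = 199 + 123 = 322
L_{13} = L_{12} + L_{11} = 322 + 199 = 521
L_{14} = L_{13} + L_{12} = 521 + 322 = 843
L_{15} = L_{14} + L_{13} = 843 + 521 = 1364
L_{16} = L_{15} + L_{14} = 1364 + 843 = 2207
L_{17} = L_{16} + L_{15} = 2207 + 1364 = 3571
L_{18} = L_{17} + L_{16} = 3571 + 2207 = 5778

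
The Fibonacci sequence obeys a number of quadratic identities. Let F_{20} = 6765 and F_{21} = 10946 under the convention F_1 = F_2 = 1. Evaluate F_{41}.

By F_{2k+1} = F_k² + F_{k+1}²: F_{41} = 6765² + 10946² = 45765225 + 119814916 = 165580141.

165580141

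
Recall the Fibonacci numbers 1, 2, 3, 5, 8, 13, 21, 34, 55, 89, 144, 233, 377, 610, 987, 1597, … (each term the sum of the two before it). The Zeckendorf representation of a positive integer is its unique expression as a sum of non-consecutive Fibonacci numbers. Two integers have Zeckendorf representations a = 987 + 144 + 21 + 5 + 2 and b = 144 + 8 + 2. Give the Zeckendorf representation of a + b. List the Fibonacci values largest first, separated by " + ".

987 + 233 + 89 + 3 + 1

The two numbers are 1159 and 154, so their sum is 1313.
subtract 987 from 1313: 326 remains
subtract 233 from 326: 93 remains
subtract 89 from 93: 4 remains
subtract 3 from 4: 1 remains
subtract 1 from 1: 0 remains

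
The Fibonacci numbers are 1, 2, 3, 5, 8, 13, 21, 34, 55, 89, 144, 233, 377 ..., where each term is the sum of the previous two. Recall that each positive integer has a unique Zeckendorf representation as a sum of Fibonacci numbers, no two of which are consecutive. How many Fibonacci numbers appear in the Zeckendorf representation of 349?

349 − 233 = 116
116 − 89 = 27
27 − 21 = 6
6 − 5 = 1
1 − 1 = 0
349 = 233 + 89 + 21 + 5 + 1, which has 5 terms.

5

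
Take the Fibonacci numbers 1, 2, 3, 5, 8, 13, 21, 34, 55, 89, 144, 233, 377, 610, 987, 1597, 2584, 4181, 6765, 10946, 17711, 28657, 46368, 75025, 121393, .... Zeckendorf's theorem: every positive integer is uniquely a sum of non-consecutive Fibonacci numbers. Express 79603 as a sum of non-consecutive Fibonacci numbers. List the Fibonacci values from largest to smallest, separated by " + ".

79603 − 75025 = 4578
4578 − 4181 = 397
397 − 377 = 20
20 − 13 = 7
7 − 5 = 2
2 − 2 = 0
So 79603 = 75025 + 4181 + 377 + 13 + 5 + 2, with no two terms consecutive in the sequence.

75025 + 4181 + 377 + 13 + 5 + 2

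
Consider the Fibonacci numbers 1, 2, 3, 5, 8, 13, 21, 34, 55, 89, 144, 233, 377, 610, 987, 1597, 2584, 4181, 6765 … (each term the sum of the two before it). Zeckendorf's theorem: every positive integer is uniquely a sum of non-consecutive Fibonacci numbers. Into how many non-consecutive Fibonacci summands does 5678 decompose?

Greedily peel off the largest Fibonacci term at each step:
4181 ≤ 5678 < 6765, so take 4181; remainder 1497
987 ≤ 1497 < 1597, so take 987; remainder 510
377 ≤ 510 < 610, so take 377; remainder 133
89 ≤ 133 < 144, so take 89; remainder 44
34 ≤ 44 < 55, so take 34; remainder 10
8 ≤ 10 < 13, so take 8; remainder 2
2 ≤ 2 < 3, so take 2; remainder 0
5678 = 4181 + 987 + 377 + 89 + 34 + 8 + 2, which has 7 terms.

7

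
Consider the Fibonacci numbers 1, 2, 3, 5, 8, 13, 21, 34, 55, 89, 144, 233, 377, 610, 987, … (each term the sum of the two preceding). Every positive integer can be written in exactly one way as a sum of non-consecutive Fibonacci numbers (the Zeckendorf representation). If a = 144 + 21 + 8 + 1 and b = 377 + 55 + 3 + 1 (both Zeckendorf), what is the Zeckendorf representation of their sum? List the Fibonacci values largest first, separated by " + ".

The two numbers are 174 and 436, so their sum is 610.
610: greatest Fibonacci not exceeding it is 610, leaving 0

610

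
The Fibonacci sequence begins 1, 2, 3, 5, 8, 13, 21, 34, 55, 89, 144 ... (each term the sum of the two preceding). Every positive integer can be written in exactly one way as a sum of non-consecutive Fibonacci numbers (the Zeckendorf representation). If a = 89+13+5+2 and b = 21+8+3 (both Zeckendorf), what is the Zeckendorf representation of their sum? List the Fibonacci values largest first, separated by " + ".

The two numbers are 109 and 32, so their sum is 141.
take 89 (≤ 141); 141 − 89 = 52
take 34 (≤ 52); 52 − 34 = 18
take 13 (≤ 18); 18 − 13 = 5
take 5 (≤ 5); 5 − 5 = 0

89 + 34 + 13 + 5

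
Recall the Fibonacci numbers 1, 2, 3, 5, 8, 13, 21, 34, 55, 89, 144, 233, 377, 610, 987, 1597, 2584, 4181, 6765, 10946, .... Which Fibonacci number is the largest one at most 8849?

6765

6765 ≤ 8849 < 10946, so the largest Fibonacci number not exceeding 8849 is 6765.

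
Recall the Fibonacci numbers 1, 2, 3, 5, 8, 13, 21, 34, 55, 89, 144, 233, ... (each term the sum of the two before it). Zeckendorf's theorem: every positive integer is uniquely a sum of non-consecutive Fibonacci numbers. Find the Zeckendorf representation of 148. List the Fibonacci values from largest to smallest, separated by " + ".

144 + 3 + 1

Repeatedly subtract the largest Fibonacci number that fits:
largest Fibonacci ≤ 148 is 144; 148 − 144 = 4
largest Fibonacci ≤ 4 is 3; 4 − 3 = 1
largest Fibonacci ≤ 1 is 1; 1 − 1 = 0
So 148 = 144 + 3 + 1, with no two terms consecutive in the sequence.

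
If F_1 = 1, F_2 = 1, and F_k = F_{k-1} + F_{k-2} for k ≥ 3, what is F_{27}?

Iterating the recurrence up to F_{20} = 6765 and F_{19} = 4181:
F_{21} = F_{20} + F_{19} = 6765 + 4181 = 10946
F_{22} = F_{21} + F_{20} = 10946 + 6765 = 17711
F_{23} = F_{22} + F_{21} = 17711 + 10946 = 28657
F_{24} = F_{23} + F_{22} = 28657 + 17711 = 46368
F_{25} = F_{24} + F_{23} = 46368 + 28657 = 75025
F_{26} = F_{25} + F_{24} = 75025 + 46368 = 121393
F_{27} = F_{26} + F_{25} = 121393 + 75025 = 196418

196418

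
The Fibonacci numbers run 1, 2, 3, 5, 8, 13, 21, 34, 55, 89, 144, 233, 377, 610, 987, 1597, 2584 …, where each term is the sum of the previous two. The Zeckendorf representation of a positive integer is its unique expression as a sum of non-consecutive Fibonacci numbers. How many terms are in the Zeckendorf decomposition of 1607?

3

subtract 1597 from 1607: 10 remains
subtract 8 from 10: 2 remains
subtract 2 from 2: 0 remains
1607 = 1597 + 8 + 2, which has 3 terms.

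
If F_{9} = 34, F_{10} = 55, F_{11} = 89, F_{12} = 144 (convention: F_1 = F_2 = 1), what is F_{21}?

10946

By the addition formula F_{m+n} = F_m F_{n+1} + F_{m−1} F_n with m=12, n=9: F_{21} = 144·55 + 89·34 = 7920 + 3026 = 10946.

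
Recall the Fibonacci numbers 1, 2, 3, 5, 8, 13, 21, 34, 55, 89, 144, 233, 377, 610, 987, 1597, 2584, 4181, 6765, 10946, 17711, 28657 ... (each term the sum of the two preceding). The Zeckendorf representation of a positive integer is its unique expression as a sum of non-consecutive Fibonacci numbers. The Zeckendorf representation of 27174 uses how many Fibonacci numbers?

largest Fibonacci ≤ 27174 is 17711; 27174 − 17711 = 9463
largest Fibonacci ≤ 9463 is 6765; 9463 − 6765 = 2698
largest Fibonacci ≤ 2698 is 2584; 2698 − 2584 = 114
largest Fibonacci ≤ 114 is 89; 114 − 89 = 25
largest Fibonacci ≤ 25 is 21; 25 − 21 = 4
largest Fibonacci ≤ 4 is 3; 4 − 3 = 1
largest Fibonacci ≤ 1 is 1; 1 − 1 = 0
27174 = 17711 + 6765 + 2584 + 89 + 21 + 3 + 1, which has 7 terms.

7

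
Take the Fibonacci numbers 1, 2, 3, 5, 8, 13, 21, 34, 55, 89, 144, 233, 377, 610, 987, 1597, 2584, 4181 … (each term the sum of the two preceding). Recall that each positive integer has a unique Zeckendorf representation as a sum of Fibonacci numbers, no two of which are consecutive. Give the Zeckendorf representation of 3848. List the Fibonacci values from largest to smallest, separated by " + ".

2584 + 987 + 233 + 34 + 8 + 2

Greedy algorithm:
2584 ≤ 3848 < 4181, so take 2584; remainder 1264
987 ≤ 1264 < 1597, so take 987; remainder 277
233 ≤ 277 < 377, so take 233; remainder 44
34 ≤ 44 < 55, so take 34; remainder 10
8 ≤ 10 < 13, so take 8; remainder 2
2 ≤ 2 < 3, so take 2; remainder 0
So 3848 = 2584 + 987 + 233 + 34 + 8 + 2, with no two terms consecutive in the sequence.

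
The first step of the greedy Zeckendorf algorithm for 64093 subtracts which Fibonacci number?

46368 ≤ 64093 < 75025, so the largest Fibonacci number not exceeding 64093 is 46368.

46368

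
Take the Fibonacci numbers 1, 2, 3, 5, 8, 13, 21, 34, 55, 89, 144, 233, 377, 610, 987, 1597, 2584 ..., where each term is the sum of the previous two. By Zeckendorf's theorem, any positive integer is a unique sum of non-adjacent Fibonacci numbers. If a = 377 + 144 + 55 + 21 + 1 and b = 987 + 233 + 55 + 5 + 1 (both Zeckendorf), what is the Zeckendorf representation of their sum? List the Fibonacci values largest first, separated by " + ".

1597 + 233 + 34 + 13 + 2

The two numbers are 598 and 1281, so their sum is 1879.
Greedily peel off the largest Fibonacci term at each step:
1879: greatest Fibonacci not exceeding it is 1597, leaving 282
282: greatest Fibonacci not exceeding it is 233, leaving 49
49: greatest Fibonacci not exceeding it is 34, leaving 15
15: greatest Fibonacci not exceeding it is 13, leaving 2
2: greatest Fibonacci not exceeding it is 2, leaving 0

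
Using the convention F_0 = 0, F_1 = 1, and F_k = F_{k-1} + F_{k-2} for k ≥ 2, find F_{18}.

Iterating the recurrence up to F_{13} = 233 and F_{12} = 144:
F_{14} = F_{13} + F_{12} = 233 + 144 = 377
F_{15} = F_{14} + F_{13} = 377 + 233 = 610
F_{16} = F_{15} + F_{14} = 610 + 377 = 987
F_{17} = F_{16} + F_{15} = 987 + 610 = 1597
F_{18} = F_{17} + F_{16} = 1597 + 987 = 2584

2584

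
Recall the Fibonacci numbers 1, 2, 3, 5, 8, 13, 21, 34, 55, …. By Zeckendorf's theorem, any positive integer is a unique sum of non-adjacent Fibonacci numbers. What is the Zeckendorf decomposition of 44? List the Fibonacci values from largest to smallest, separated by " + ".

34 + 8 + 2

34 ≤ 44 < 55, so take 34; remainder 10
8 ≤ 10 < 13, so take 8; remainder 2
2 ≤ 2 < 3, so take 2; remainder 0
So 44 = 34 + 8 + 2, with no two terms consecutive in the sequence.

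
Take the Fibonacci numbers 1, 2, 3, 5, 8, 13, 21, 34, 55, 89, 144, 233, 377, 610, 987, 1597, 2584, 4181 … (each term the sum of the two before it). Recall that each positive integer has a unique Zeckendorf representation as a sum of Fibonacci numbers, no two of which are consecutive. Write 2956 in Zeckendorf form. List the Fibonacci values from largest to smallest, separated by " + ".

Greedy algorithm:
2956 − 2584 = 372
372 − 233 = 139
139 − 89 = 50
50 − 34 = 16
16 − 13 = 3
3 − 3 = 0
So 2956 = 2584 + 233 + 89 + 34 + 13 + 3, with no two terms consecutive in the sequence.

2584 + 233 + 89 + 34 + 13 + 3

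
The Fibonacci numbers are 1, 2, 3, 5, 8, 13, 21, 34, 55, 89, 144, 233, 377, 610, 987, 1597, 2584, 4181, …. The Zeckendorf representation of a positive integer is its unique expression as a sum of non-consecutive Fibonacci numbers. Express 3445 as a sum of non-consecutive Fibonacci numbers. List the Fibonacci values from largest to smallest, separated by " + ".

3445 − 2584 = 861
861 − 610 = 251
251 − 233 = 18
18 − 13 = 5
5 − 5 = 0
So 3445 = 2584 + 610 + 233 + 13 + 5, with no two terms consecutive in the sequence.

2584 + 610 + 233 + 13 + 5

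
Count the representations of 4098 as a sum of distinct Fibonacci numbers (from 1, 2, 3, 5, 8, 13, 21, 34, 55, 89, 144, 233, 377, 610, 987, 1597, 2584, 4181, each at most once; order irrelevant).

Starting from the Zeckendorf form and repeatedly splitting a term F_k into F_{k−1} + F_{k−2} (when neither is already used) reaches every representation.
4098 = 2584+987+377+144+5+1 = 2584+987+377+144+3+2+1 = 2584+987+377+89+55+5+1 = 2584+987+377+89+55+3+2+1 = 2584+987+377+89+34+21+5+1 = … (21 more), for 26 in all.

26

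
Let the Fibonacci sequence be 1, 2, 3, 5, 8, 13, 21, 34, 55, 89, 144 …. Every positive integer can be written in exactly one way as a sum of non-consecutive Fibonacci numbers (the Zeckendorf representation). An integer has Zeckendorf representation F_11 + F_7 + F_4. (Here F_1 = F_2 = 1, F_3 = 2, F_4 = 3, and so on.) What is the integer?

F_11 + F_7 + F_4 = 89 + 13 + 3 = 105.

105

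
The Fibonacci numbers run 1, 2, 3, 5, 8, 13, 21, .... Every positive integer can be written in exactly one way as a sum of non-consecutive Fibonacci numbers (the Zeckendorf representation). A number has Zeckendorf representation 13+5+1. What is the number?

19

13+5+1 = 19.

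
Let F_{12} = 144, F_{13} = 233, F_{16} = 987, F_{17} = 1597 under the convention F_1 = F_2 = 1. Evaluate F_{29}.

514229

By the addition formula F_{m+n} = F_m F_{n+1} + F_{m−1} F_n with m=13, n=16: F_{29} = 233·1597 + 144·987 = 372101 + 142128 = 514229.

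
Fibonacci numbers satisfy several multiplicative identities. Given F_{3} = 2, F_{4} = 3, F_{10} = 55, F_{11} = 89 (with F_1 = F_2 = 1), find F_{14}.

By the addition formula F_{m+n} = F_m F_{n+1} + F_{m−1} F_n with m=4, n=10: F_{14} = 3·89 + 2·55 = 267 + 110 = 377.

377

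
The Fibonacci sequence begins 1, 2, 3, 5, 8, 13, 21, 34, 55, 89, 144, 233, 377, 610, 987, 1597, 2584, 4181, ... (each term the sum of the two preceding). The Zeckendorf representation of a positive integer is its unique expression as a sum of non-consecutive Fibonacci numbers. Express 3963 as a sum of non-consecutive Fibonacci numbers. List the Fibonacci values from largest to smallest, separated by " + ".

Greedily peel off the largest Fibonacci term at each step:
3963: greatest Fibonacci not exceeding it is 2584, leaving 1379
1379: greatest Fibonacci not exceeding it is 987, leaving 392
392: greatest Fibonacci not exceeding it is 377, leaving 15
15: greatest Fibonacci not exceeding it is 13, leaving 2
2: greatest Fibonacci not exceeding it is 2, leaving 0
So 3963 = 2584 + 987 + 377 + 13 + 2, with no two terms consecutive in the sequence.

2584 + 987 + 377 + 13 + 2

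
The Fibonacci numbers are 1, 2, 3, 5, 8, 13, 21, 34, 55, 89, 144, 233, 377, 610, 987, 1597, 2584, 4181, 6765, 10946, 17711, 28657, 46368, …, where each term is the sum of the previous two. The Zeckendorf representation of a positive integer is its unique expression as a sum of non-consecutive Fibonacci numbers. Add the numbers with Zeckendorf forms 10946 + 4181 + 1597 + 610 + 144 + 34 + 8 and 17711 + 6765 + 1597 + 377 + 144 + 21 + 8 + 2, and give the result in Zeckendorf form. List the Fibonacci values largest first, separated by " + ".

The two numbers are 17520 and 26625, so their sum is 44145.
Greedily peel off the largest Fibonacci term at each step:
28657 ≤ 44145 < 46368, so take 28657; remainder 15488
10946 ≤ 15488 < 17711, so take 10946; remainder 4542
4181 ≤ 4542 < 6765, so take 4181; remainder 361
233 ≤ 361 < 377, so take 233; remainder 128
89 ≤ 128 < 144, so take 89; remainder 39
34 ≤ 39 < 55, so take 34; remainder 5
5 ≤ 5 < 8, so take 5; remainder 0

28657 + 10946 + 4181 + 233 + 89 + 34 + 5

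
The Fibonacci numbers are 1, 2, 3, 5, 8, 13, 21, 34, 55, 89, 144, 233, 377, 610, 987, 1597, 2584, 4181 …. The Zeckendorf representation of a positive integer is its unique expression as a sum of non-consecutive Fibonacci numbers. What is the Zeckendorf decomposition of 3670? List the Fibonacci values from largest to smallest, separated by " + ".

2584 + 987 + 89 + 8 + 2

Greedily peel off the largest Fibonacci term at each step:
take 2584 (≤ 3670); 3670 − 2584 = 1086
take 987 (≤ 1086); 1086 − 987 = 99
take 89 (≤ 99); 99 − 89 = 10
take 8 (≤ 10); 10 − 8 = 2
take 2 (≤ 2); 2 − 2 = 0
So 3670 = 2584 + 987 + 89 + 8 + 2, with no two terms consecutive in the sequence.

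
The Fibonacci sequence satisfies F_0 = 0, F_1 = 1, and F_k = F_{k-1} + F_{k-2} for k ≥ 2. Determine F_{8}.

Iterating the recurrence up to F_{2} = 1 and F_{1} = 1:
F_{3} = F_{2} + F_{1} = 1 + 1 = 2
F_{4} = F_{3} + F_{2} = 2 + 1 = 3
F_{5} = F_{4} + F_{3} = 3 + 2 = 5
F_{6} = F_{5} + F_{4} = 5 + 3 = 8
F_{7} = F_{6} + F_{5} = 8 + 5 = 13
F_{8} = F_{7} + F_{6} = 13 + 8 = 21

21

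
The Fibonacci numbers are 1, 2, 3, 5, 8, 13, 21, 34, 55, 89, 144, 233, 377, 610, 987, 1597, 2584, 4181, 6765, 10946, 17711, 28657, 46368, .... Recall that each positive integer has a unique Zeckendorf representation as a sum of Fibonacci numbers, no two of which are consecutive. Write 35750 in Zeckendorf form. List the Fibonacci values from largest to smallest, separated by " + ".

Greedily peel off the largest Fibonacci term at each step:
35750 − 28657 = 7093
7093 − 6765 = 328
328 − 233 = 95
95 − 89 = 6
6 − 5 = 1
1 − 1 = 0
So 35750 = 28657 + 6765 + 233 + 89 + 5 + 1, with no two terms consecutive in the sequence.

28657 + 6765 + 233 + 89 + 5 + 1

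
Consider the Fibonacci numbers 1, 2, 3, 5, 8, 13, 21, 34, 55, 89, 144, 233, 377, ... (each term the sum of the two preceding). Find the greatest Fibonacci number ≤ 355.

233 ≤ 355 < 377, so the largest Fibonacci number not exceeding 355 is 233.

233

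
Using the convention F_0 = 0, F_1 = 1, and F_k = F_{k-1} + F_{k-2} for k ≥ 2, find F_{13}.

233

Iterating the recurrence up to F_{9} = 34 and F_{8} = 21:
F_{10} = F_{9} + F_{8} = 34 + 21 = 55
F_{11} = F_{10} + F_{9} = 55 + 34 = 89
F_{12} = F_{11} + F_{10} = 89 + 55 = 144
F_{13} = F_{12} + F_{11} = 144 + 89 = 233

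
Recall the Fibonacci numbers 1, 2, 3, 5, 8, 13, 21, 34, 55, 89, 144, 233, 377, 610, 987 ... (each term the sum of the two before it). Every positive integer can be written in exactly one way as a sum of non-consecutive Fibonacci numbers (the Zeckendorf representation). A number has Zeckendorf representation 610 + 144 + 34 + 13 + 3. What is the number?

804

610 + 144 + 34 + 13 + 3 = 804.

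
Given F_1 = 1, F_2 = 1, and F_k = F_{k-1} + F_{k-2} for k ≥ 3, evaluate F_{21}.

Iterating the recurrence up to F_{13} = 233 and F_{12} = 144:
F_{14} = F_{13} + F_{12} = 233 + 144 = 377
F_{15} = F_{14} + F_{13} = 377 + 233 = 610
F_{16} = F_{15} + F_{14} = 610 + 377 = 987
F_{17} = F_{16} + F_{15} = 987 + 610 = 1597
F_{18} = F_{17} + F_{16} = 1597 + 987 = 2584
F_{19} = F_{18} + F_{17} = 2584 + 1597 = 4181
F_{20} = F_{19} + F_{18} = 4181 + 2584 = 6765
F_{21} = F_{20} + F_{19} = 6765 + 4181 = 10946

10946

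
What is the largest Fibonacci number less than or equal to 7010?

6765

6765 ≤ 7010 < 10946, so the largest Fibonacci number not exceeding 7010 is 6765.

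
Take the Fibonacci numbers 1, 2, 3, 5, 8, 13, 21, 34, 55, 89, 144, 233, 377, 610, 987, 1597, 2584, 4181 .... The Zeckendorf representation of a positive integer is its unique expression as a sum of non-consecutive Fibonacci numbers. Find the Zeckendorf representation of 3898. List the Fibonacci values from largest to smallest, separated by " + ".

2584 + 987 + 233 + 89 + 5

Greedily peel off the largest Fibonacci term at each step:
subtract 2584 from 3898: 1314 remains
subtract 987 from 1314: 327 remains
subtract 233 from 327: 94 remains
subtract 89 from 94: 5 remains
subtract 5 from 5: 0 remains
So 3898 = 2584 + 987 + 233 + 89 + 5, with no two terms consecutive in the sequence.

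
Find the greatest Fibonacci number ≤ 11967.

10946

10946 ≤ 11967 < 17711, so the largest Fibonacci number not exceeding 11967 is 10946.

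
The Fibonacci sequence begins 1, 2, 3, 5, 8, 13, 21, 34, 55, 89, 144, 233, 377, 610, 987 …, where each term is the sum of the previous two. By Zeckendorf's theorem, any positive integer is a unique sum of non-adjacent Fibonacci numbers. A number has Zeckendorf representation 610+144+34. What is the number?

788

610+144+34 = 788.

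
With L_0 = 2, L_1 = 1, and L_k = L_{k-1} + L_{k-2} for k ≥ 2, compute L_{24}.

103682

Iterating the recurrence up to L_{16} = 2207 and L_{15} = 1364:
L_{17} = L_{16} + L_{15} = 2207 + 1364 = 3571
L_{18} = L_{17} + L_{16} = 3571 + 2207 = 5778
L_{19} = L_{18} + L_{17} = 5778 + 3571 = 9349
L_{20} = L_{19} + L_{18} = 9349 + 5778 = 15127
L_{21} = L_{20} + L_{19} = 15127 + 9349 = 24476
L_{22} = L_{21} + L_{20} = 24476 + 15127 = 39603
L_{23} = L_{22} + L_{21} = 39603 + 24476 = 64079
L_{24} = L_{23} + L_{22} = 64079 + 39603 = 103682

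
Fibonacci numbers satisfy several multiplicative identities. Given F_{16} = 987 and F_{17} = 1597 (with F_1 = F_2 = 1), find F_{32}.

By the doubling identity F_{2k} = F_k(2F_{k+1} − F_k): F_{32} = 987·(2·1597 − 987) = 987·2207 = 2178309.

2178309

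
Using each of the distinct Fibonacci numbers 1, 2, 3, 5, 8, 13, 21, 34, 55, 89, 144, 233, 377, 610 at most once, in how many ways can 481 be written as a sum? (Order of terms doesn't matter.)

10

Each representation comes from the Zeckendorf form by replacing some F_k with F_{k−1} + F_{k−2} where possible.
481 = 377+89+13+2 = 377+89+8+5+2 = 377+55+34+13+2 = 233+144+89+13+2 = 377+55+34+8+5+2 = … (5 more), for 10 in all.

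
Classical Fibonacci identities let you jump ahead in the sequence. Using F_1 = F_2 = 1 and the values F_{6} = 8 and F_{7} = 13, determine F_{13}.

By F_{2k+1} = F_k² + F_{k+1}²: F_{13} = 8² + 13² = 64 + 169 = 233.

233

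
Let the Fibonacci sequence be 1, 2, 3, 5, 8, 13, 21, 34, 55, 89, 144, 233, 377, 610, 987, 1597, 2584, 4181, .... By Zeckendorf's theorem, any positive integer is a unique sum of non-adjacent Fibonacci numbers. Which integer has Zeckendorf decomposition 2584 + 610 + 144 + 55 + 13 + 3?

3409

2584 + 610 + 144 + 55 + 13 + 3 = 3409.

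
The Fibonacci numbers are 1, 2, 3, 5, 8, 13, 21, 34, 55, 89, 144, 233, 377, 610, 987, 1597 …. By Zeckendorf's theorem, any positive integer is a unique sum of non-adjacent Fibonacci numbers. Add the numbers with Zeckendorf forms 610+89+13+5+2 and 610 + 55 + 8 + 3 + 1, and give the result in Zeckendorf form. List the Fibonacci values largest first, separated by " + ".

987 + 377 + 21 + 8 + 3

The two numbers are 719 and 677, so their sum is 1396.
Greedily peel off the largest Fibonacci term at each step:
1396 − 987 = 409
409 − 377 = 32
32 − 21 = 11
11 − 8 = 3
3 − 3 = 0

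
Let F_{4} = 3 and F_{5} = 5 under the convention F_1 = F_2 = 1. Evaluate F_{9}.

34

By F_{2k+1} = F_k² + F_{k+1}²: F_{9} = 3² + 5² = 9 + 25 = 34.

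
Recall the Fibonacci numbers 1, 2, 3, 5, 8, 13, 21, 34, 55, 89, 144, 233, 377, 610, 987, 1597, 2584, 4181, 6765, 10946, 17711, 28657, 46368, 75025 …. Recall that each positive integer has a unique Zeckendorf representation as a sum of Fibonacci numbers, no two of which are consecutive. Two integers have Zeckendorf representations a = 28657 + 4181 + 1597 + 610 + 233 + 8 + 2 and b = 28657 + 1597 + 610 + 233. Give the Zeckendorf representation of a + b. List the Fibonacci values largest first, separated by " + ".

The two numbers are 35288 and 31097, so their sum is 66385.
Greedily peel off the largest Fibonacci term at each step:
take 46368 (≤ 66385); 66385 − 46368 = 20017
take 17711 (≤ 20017); 20017 − 17711 = 2306
take 1597 (≤ 2306); 2306 − 1597 = 709
take 610 (≤ 709); 709 − 610 = 99
take 89 (≤ 99); 99 − 89 = 10
take 8 (≤ 10); 10 − 8 = 2
take 2 (≤ 2); 2 − 2 = 0

46368 + 17711 + 1597 + 610 + 89 + 8 + 2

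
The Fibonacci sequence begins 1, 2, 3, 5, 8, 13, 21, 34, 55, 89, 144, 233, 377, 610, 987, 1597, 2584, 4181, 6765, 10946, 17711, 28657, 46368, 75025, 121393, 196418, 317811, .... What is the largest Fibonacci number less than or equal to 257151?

196418

196418 ≤ 257151 < 317811, so the largest Fibonacci number not exceeding 257151 is 196418.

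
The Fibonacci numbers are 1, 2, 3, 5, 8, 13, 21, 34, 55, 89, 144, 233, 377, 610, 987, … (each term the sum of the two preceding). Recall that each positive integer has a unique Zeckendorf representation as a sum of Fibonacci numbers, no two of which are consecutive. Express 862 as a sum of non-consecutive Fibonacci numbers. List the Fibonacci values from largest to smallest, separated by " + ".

610 + 233 + 13 + 5 + 1

Greedy algorithm:
take 610 (≤ 862); 862 − 610 = 252
take 233 (≤ 252); 252 − 233 = 19
take 13 (≤ 19); 19 − 13 = 6
take 5 (≤ 6); 6 − 5 = 1
take 1 (≤ 1); 1 − 1 = 0
So 862 = 610 + 233 + 13 + 5 + 1, with no two terms consecutive in the sequence.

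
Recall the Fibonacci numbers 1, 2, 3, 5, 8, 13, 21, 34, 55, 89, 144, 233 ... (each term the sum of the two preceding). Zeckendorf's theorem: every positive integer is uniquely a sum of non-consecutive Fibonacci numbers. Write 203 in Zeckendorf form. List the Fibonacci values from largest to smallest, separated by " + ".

144 + 55 + 3 + 1

largest Fibonacci ≤ 203 is 144; 203 − 144 = 59
largest Fibonacci ≤ 59 is 55; 59 − 55 = 4
largest Fibonacci ≤ 4 is 3; 4 − 3 = 1
largest Fibonacci ≤ 1 is 1; 1 − 1 = 0
So 203 = 144 + 55 + 3 + 1, with no two terms consecutive in the sequence.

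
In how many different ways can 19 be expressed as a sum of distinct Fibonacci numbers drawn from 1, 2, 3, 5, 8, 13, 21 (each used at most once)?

3

19 = 13+5+1 = 13+3+2+1 = 8+5+3+2+1 — 3 representations.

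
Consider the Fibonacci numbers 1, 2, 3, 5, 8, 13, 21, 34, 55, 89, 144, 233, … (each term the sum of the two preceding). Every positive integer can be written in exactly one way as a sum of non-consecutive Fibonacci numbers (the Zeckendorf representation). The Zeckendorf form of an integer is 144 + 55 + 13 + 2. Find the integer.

214

144 + 55 + 13 + 2 = 214.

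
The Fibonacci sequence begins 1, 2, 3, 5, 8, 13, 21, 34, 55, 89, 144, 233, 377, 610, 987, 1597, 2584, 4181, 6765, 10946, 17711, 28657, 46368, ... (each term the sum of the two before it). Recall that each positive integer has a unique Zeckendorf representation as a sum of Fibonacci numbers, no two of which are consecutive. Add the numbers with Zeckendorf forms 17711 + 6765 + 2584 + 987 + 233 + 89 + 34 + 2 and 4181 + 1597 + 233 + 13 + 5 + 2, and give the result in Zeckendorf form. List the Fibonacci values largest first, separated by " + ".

The two numbers are 28405 and 6031, so their sum is 34436.
Greedily peel off the largest Fibonacci term at each step:
34436 − 28657 = 5779
5779 − 4181 = 1598
1598 − 1597 = 1
1 − 1 = 0

28657 + 4181 + 1597 + 1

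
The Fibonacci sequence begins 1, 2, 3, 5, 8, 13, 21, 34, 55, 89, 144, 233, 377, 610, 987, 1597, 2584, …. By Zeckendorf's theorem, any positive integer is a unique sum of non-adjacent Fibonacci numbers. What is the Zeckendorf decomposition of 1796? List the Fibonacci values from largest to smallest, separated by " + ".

1597 + 144 + 55

1796 − 1597 = 199
199 − 144 = 55
55 − 55 = 0
So 1796 = 1597 + 144 + 55, with no two terms consecutive in the sequence.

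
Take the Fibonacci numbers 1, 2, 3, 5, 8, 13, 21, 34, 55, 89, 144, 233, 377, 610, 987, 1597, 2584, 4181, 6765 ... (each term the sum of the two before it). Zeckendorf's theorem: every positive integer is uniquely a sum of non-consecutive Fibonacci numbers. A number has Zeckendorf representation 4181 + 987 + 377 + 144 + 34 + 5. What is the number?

4181 + 987 + 377 + 144 + 34 + 5 = 5728.

5728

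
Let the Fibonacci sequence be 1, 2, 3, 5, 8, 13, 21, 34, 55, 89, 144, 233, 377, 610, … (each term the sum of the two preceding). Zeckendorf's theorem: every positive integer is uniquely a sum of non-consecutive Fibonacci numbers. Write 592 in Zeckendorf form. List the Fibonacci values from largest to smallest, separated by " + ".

Repeatedly subtract the largest Fibonacci number that fits:
subtract 377 from 592: 215 remains
subtract 144 from 215: 71 remains
subtract 55 from 71: 16 remains
subtract 13 from 16: 3 remains
subtract 3 from 3: 0 remains
So 592 = 377 + 144 + 55 + 13 + 3, with no two terms consecutive in the sequence.

377 + 144 + 55 + 13 + 3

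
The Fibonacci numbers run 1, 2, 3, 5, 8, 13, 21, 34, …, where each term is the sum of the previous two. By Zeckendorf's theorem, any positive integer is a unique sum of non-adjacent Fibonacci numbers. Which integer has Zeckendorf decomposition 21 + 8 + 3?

21 + 8 + 3 = 32.

32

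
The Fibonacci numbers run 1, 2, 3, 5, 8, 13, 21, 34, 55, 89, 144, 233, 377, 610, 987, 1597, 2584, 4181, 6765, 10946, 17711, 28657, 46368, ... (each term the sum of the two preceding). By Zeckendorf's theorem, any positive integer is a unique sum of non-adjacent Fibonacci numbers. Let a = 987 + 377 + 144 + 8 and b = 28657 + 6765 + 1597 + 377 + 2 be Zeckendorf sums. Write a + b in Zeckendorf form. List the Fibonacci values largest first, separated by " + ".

The two numbers are 1516 and 37398, so their sum is 38914.
38914 − 28657 = 10257
10257 − 6765 = 3492
3492 − 2584 = 908
908 − 610 = 298
298 − 233 = 65
65 − 55 = 10
10 − 8 = 2
2 − 2 = 0

28657 + 6765 + 2584 + 610 + 233 + 55 + 8 + 2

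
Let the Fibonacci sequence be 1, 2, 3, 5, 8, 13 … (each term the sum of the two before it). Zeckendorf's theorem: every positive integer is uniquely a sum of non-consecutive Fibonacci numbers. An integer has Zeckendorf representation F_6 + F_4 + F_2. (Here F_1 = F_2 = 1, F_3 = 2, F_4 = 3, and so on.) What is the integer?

F_6 + F_4 + F_2 = 8 + 3 + 1 = 12.

12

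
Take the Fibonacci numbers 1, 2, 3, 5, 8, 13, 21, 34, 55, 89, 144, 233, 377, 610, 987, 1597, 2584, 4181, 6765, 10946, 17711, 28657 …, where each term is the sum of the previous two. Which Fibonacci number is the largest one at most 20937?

17711 ≤ 20937 < 28657, so the largest Fibonacci number not exceeding 20937 is 17711.

17711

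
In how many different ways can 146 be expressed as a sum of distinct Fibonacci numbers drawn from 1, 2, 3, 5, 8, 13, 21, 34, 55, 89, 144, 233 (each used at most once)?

Each representation comes from the Zeckendorf form by replacing some F_k with F_{k−1} + F_{k−2} where possible.
146 = 144+2 = 89+55+2 = 89+34+21+2 = 89+34+13+8+2 = … (1 more), for 5 in all.

5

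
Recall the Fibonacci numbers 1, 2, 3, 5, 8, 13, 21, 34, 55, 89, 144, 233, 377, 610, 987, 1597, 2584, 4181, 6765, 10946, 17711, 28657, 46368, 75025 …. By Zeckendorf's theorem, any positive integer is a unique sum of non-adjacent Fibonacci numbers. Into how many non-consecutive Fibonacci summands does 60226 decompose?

take 46368 (≤ 60226); 60226 − 46368 = 13858
take 10946 (≤ 13858); 13858 − 10946 = 2912
take 2584 (≤ 2912); 2912 − 2584 = 328
take 233 (≤ 328); 328 − 233 = 95
take 89 (≤ 95); 95 − 89 = 6
take 5 (≤ 6); 6 − 5 = 1
take 1 (≤ 1); 1 − 1 = 0
60226 = 46368 + 10946 + 2584 + 233 + 89 + 5 + 1, which has 7 terms.

7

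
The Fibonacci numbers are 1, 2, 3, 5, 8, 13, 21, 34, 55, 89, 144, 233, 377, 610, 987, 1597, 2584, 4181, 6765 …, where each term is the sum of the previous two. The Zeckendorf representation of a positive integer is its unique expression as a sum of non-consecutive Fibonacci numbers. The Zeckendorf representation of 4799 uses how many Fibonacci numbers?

3

take 4181 (≤ 4799); 4799 − 4181 = 618
take 610 (≤ 618); 618 − 610 = 8
take 8 (≤ 8); 8 − 8 = 0
4799 = 4181 + 610 + 8, which has 3 terms.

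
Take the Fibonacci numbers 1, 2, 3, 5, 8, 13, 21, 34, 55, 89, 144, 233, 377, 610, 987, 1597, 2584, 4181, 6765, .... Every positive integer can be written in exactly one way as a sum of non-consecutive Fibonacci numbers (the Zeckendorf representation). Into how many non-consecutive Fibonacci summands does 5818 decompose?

Greedily peel off the largest Fibonacci term at each step:
subtract 4181 from 5818: 1637 remains
subtract 1597 from 1637: 40 remains
subtract 34 from 40: 6 remains
subtract 5 from 6: 1 remains
subtract 1 from 1: 0 remains
5818 = 4181 + 1597 + 34 + 5 + 1, which has 5 terms.

5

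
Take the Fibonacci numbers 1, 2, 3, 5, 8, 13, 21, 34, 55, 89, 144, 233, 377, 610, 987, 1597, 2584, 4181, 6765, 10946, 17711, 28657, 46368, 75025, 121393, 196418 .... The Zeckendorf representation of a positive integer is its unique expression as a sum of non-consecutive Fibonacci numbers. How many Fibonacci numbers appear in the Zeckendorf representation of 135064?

Repeatedly subtract the largest Fibonacci number that fits:
largest Fibonacci ≤ 135064 is 121393; 135064 − 121393 = 13671
largest Fibonacci ≤ 13671 is 10946; 13671 − 10946 = 2725
largest Fibonacci ≤ 2725 is 2584; 2725 − 2584 = 141
largest Fibonacci ≤ 141 is 89; 141 − 89 = 52
largest Fibonacci ≤ 52 is 34; 52 − 34 = 18
largest Fibonacci ≤ 18 is 13; 18 − 13 = 5
largest Fibonacci ≤ 5 is 5; 5 − 5 = 0
135064 = 121393 + 10946 + 2584 + 89 + 34 + 13 + 5, which has 7 terms.

7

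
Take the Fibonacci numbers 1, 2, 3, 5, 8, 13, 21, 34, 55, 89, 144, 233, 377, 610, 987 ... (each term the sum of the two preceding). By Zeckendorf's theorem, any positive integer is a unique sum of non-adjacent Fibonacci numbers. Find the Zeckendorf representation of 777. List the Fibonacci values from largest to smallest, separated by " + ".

610 + 144 + 21 + 2

Greedy algorithm:
610 ≤ 777 < 987, so take 610; remainder 167
144 ≤ 167 < 233, so take 144; remainder 23
21 ≤ 23 < 34, so take 21; remainder 2
2 ≤ 2 < 3, so take 2; remainder 0
So 777 = 610 + 144 + 21 + 2, with no two terms consecutive in the sequence.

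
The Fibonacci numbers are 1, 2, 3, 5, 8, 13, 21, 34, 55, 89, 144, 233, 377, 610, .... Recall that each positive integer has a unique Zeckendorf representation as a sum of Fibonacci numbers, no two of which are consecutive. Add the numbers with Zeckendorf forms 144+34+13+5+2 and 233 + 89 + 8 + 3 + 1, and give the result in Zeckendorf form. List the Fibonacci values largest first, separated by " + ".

377 + 144 + 8 + 3

The two numbers are 198 and 334, so their sum is 532.
Greedily peel off the largest Fibonacci term at each step:
largest Fibonacci ≤ 532 is 377; 532 − 377 = 155
largest Fibonacci ≤ 155 is 144; 155 − 144 = 11
largest Fibonacci ≤ 11 is 8; 11 − 8 = 3
largest Fibonacci ≤ 3 is 3; 3 − 3 = 0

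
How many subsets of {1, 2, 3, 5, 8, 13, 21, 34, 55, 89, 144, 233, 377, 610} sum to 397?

Each representation comes from the Zeckendorf form by replacing some F_k with F_{k−1} + F_{k−2} where possible.
397 = 377+13+5+2 = 233+144+13+5+2 = 233+89+55+13+5+2 = 233+89+34+21+13+5+2 — 4 representations.

4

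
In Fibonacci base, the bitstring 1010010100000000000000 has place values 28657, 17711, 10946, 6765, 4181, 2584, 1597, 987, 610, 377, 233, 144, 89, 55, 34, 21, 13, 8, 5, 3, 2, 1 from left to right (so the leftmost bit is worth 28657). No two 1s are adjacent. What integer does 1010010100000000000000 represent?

43174

Summing the place values of the 1 bits: 28657 + 10946 + 2584 + 987 = 43174.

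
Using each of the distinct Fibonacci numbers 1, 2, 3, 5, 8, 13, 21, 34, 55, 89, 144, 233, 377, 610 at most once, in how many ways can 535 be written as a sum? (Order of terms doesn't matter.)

535 = 377+144+13+1 = 377+144+8+5+1 = 377+89+55+13+1 = … (12 more), for 15 in all.

15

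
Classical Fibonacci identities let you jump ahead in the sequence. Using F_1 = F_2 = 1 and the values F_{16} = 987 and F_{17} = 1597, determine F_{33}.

By F_{2k+1} = F_k² + F_{k+1}²: F_{33} = 987² + 1597² = 974169 + 2550409 = 3524578.

3524578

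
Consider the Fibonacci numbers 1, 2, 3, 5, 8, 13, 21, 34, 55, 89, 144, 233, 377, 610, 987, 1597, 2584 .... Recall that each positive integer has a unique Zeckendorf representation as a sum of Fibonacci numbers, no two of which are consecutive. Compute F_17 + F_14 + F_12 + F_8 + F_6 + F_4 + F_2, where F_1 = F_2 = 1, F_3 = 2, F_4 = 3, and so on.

2151

F_17 + F_14 + F_12 + F_8 + F_6 + F_4 + F_2 = 1597 + 377 + 144 + 21 + 8 + 3 + 1 = 2151.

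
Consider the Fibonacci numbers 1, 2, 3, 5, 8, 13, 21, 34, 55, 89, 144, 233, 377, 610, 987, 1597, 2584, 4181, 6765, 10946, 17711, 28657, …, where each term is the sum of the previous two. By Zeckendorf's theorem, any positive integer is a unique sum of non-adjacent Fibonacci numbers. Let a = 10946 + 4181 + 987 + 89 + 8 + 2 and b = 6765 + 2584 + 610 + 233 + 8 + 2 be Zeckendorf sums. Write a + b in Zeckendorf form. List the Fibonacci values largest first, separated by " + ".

17711 + 6765 + 1597 + 233 + 89 + 13 + 5 + 2

The two numbers are 16213 and 10202, so their sum is 26415.
26415: greatest Fibonacci not exceeding it is 17711, leaving 8704
8704: greatest Fibonacci not exceeding it is 6765, leaving 1939
1939: greatest Fibonacci not exceeding it is 1597, leaving 342
342: greatest Fibonacci not exceeding it is 233, leaving 109
109: greatest Fibonacci not exceeding it is 89, leaving 20
20: greatest Fibonacci not exceeding it is 13, leaving 7
7: greatest Fibonacci not exceeding it is 5, leaving 2
2: greatest Fibonacci not exceeding it is 2, leaving 0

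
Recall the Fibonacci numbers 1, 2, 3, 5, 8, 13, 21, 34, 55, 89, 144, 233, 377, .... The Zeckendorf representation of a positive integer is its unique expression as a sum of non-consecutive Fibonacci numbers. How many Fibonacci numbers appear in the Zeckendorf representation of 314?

233 ≤ 314 < 377, so take 233; remainder 81
55 ≤ 81 < 89, so take 55; remainder 26
21 ≤ 26 < 34, so take 21; remainder 5
5 ≤ 5 < 8, so take 5; remainder 0
314 = 233 + 55 + 21 + 5, which has 4 terms.

4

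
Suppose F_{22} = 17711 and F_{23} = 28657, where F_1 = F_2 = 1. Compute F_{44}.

By the doubling identity F_{2k} = F_k(2F_{k+1} − F_k): F_{44} = 17711·(2·28657 − 17711) = 17711·39603 = 701408733.

701408733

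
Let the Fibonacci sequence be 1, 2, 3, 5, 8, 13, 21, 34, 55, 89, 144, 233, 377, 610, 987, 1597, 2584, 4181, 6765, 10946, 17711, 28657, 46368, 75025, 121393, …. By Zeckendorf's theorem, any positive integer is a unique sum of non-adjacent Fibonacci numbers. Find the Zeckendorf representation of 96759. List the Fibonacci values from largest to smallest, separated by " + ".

75025 + 17711 + 2584 + 987 + 377 + 55 + 13 + 5 + 2

subtract 75025 from 96759: 21734 remains
subtract 17711 from 21734: 4023 remains
subtract 2584 from 4023: 1439 remains
subtract 987 from 1439: 452 remains
subtract 377 from 452: 75 remains
subtract 55 from 75: 20 remains
subtract 13 from 20: 7 remains
subtract 5 from 7: 2 remains
subtract 2 from 2: 0 remains
So 96759 = 75025 + 17711 + 2584 + 987 + 377 + 55 + 13 + 5 + 2, with no two terms consecutive in the sequence.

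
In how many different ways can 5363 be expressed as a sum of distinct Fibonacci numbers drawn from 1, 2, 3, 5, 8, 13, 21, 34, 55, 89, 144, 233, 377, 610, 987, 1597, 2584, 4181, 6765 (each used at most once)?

5363 = 4181+987+144+34+13+3+1 = 4181+987+144+34+8+5+3+1 = 4181+987+89+55+34+13+3+1 = 4181+610+377+144+34+13+3+1 = 4181+987+144+21+13+8+5+3+1 = … (25 more), for 30 in all.

30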